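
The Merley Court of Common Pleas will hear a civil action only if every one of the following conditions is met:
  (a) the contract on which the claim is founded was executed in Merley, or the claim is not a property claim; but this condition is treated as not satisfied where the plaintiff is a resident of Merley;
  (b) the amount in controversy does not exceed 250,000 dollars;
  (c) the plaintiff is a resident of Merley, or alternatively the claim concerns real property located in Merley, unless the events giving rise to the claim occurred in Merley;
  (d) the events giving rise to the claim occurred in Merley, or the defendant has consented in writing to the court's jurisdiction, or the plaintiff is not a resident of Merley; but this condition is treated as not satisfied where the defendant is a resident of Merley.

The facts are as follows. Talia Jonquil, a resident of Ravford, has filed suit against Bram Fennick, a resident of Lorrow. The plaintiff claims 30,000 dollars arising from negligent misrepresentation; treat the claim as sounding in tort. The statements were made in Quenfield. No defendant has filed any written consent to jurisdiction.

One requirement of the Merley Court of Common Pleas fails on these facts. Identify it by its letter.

(c)

The Merley Court of Common Pleas:
  (a) The claim is a tort claim, not a property claim, so one alternative holds. The carve-out does not apply: the plaintiff resides in Ravford, not Merley. Satisfied.
  (b) The amount in controversy is 30,000 dollars, within the 250,000 dollars ceiling. Met.
  (c) The plaintiff resides in Ravford, not Merley; the claim does not concern real property — none of the alternatives is met. The proviso offers no rescue either, since the operative events occurred in Quenfield, not Merley. Condition not met.
  (d) The plaintiff resides in Ravford, which is not Merley, so one alternative holds. The exception is not triggered, since the defendant resides in Lorrow, not Merley. Condition met.
Only condition (c) fails.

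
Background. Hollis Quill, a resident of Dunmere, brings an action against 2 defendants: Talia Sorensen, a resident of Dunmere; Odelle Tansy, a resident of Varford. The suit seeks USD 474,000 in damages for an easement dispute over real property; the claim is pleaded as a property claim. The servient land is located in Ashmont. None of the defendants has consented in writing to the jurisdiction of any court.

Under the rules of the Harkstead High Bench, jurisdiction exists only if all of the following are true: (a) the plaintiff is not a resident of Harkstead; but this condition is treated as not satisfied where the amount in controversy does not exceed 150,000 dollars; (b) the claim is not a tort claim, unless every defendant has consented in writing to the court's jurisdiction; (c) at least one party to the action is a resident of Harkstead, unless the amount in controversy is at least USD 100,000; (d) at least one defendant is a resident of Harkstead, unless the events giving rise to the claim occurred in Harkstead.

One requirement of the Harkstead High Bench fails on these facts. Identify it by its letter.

(d)

The Harkstead High Bench:
  (a) The plaintiff resides in Dunmere, which is not Harkstead. The exception is not triggered, since the amount in controversy is $474,000, above the USD 150,000 ceiling. Met.
  (b) The claim is a property claim, not a tort claim. Condition met.
  (c) No party resides in Harkstead. But the amount in controversy is 474,000 dollars, which meets the $100,000 floor, and the 'unless' clause therefore excuses the requirement. Satisfied.
  (d) No defendant resides in Harkstead (they reside in Dunmere, Varford). Nor does the 'unless' clause help: the operative events occurred in Ashmont, not Harkstead. Fails.
Only condition (d) fails.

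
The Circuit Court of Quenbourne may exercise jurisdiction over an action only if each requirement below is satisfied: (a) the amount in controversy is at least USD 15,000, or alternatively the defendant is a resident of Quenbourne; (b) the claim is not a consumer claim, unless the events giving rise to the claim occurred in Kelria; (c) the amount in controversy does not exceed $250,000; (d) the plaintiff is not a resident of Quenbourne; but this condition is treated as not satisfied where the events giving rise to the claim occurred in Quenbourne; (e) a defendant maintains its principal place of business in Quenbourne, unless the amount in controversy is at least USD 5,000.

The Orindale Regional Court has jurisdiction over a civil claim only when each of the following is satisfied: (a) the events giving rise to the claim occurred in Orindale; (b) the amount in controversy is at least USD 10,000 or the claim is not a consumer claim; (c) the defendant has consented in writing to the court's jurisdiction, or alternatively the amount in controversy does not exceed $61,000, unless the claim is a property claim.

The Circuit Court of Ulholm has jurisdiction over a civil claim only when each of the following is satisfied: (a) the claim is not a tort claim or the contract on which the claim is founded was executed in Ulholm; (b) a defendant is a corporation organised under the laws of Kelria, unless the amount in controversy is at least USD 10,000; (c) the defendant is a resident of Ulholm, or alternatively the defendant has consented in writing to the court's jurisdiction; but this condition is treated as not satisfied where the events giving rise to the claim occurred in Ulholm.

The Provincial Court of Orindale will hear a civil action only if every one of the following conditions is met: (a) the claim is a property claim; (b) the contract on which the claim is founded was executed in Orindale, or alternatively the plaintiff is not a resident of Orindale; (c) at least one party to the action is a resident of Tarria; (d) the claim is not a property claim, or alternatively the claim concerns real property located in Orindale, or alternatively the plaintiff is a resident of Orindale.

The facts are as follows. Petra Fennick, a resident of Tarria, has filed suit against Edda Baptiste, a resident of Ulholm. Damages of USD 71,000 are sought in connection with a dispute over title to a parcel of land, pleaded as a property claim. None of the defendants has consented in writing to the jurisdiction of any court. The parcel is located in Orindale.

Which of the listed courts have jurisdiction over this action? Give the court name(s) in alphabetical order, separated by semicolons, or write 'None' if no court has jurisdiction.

The Circuit Court of Quenbourne:
  (a) The amount in controversy is $71,000, which meets the 15,000 dollars floor — that alternative is enough. Condition met.
  (b) The claim is a property claim, not a consumer claim. Condition met.
  (c) The amount in controversy is USD 71,000, within the 250,000 dollars ceiling. Condition met.
  (d) The plaintiff resides in Tarria, which is not Quenbourne. The exception is not triggered, since the operative events occurred in Orindale, not Quenbourne. Condition met.
  (e) No defendant is a corporation. The proviso rescues it, though: the amount in controversy is USD 71,000, which meets the $5,000 floor. Satisfied.
  → Every requirement is satisfied — jurisdiction.
The Orindale Regional Court:
  (a) The operative events occurred in Orindale. Met.
  (b) The amount in controversy is 71,000 dollars, which meets the 10,000 dollars floor, so this disjunct is met. Condition met.
  (c) No such written consent has been filed; the amount in controversy is $71,000, above the $61,000 ceiling — none of the alternatives is met. However, the claim is a property claim, so the 'unless' proviso supplies this condition. Condition met.
  → Jurisdiction lies.
The Circuit Court of Ulholm:
  (a) The claim is a property claim, not a tort claim, which satisfies one of the alternatives. Condition met.
  (b) No defendant is a corporation. The proviso rescues it, though: the amount in controversy is $71,000, which meets the $10,000 floor. Met.
  (c) The defendant resides in Ulholm, so one alternative holds. The exception is not triggered, since the operative events occurred in Orindale, not Ulholm. Satisfied.
  → All conditions met; jurisdiction exists.
The Provincial Court of Orindale:
  (a) The claim is a property claim. Satisfied.
  (b) The plaintiff resides in Tarria, which is not Orindale, which satisfies one of the alternatives. Satisfied.
  (c) Petra Fennick resides in Tarria. Condition met.
  (d) The property lies in Orindale, so one alternative holds. Condition met.
  → Jurisdiction lies.

the Circuit Court of Quenbourne; the Circuit Court of Ulholm; the Orindale Regional Court; the Provincial Court of Orindale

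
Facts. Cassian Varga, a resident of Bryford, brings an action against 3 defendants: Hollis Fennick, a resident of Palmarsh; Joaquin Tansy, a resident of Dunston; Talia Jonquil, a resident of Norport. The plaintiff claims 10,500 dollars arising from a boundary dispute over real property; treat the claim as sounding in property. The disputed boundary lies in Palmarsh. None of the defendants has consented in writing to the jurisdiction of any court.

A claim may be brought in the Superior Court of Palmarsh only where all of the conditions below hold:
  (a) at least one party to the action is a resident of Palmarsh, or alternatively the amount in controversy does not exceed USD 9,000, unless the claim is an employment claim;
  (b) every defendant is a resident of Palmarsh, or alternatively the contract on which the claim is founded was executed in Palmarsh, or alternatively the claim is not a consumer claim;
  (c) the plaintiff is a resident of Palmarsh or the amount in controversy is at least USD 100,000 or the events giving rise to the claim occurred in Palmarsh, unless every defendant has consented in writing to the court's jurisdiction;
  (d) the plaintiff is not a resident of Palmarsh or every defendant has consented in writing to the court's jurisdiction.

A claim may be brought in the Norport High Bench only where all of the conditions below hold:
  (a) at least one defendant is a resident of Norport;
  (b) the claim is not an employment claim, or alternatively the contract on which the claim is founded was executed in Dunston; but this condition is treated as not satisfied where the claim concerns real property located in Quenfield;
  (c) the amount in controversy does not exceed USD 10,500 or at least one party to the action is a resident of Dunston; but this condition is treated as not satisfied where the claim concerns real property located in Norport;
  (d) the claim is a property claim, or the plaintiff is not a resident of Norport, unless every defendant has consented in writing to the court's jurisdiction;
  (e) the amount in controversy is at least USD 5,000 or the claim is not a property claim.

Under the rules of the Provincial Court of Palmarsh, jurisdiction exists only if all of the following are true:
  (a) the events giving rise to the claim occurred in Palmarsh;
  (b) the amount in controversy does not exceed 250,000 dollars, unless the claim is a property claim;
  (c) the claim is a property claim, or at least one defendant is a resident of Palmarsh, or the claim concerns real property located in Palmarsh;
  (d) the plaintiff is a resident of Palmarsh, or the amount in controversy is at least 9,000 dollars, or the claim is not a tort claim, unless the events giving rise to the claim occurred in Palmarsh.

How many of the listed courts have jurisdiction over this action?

3

The Superior Court of Palmarsh:
  (a) Hollis Fennick resides in Palmarsh, so one alternative holds. Met.
  (b) The claim is a property claim, not a consumer claim, which satisfies one of the alternatives. Met.
  (c) The operative events occurred in Palmarsh, so this disjunct is met. Met.
  (d) The plaintiff resides in Bryford, which is not Palmarsh, which satisfies one of the alternatives. Met.
  → Jurisdiction lies.
The Norport High Bench:
  (a) Talia Jonquil resides in Norport. Satisfied.
  (b) The claim is a property claim, not an employment claim, which satisfies one of the alternatives. The carve-out does not apply: the property lies in Palmarsh, not Quenfield. Satisfied.
  (c) The amount in controversy is 10,500 dollars, within the 10,500 dollars ceiling, so one alternative holds. The exception is not triggered, since the property lies in Palmarsh, not Norport. Met.
  (d) The claim is a property claim, which satisfies one of the alternatives. Condition met.
  (e) The amount in controversy is $10,500, which meets the $5,000 floor, which satisfies one of the alternatives. Satisfied.
  → All conditions met; jurisdiction exists.
The Provincial Court of Palmarsh:
  (a) The operative events occurred in Palmarsh. Condition met.
  (b) The amount in controversy is USD 10,500, within the 250,000 dollars ceiling. Condition met.
  (c) The claim is a property claim, which satisfies one of the alternatives. Condition met.
  (d) The amount in controversy is $10,500, which meets the USD 9,000 floor, which satisfies one of the alternatives. Satisfied.
  → All conditions met; jurisdiction exists.
Courts with jurisdiction: the Superior Court of Palmarsh, the Norport High Bench, the Provincial Court of Palmarsh — 3 in total.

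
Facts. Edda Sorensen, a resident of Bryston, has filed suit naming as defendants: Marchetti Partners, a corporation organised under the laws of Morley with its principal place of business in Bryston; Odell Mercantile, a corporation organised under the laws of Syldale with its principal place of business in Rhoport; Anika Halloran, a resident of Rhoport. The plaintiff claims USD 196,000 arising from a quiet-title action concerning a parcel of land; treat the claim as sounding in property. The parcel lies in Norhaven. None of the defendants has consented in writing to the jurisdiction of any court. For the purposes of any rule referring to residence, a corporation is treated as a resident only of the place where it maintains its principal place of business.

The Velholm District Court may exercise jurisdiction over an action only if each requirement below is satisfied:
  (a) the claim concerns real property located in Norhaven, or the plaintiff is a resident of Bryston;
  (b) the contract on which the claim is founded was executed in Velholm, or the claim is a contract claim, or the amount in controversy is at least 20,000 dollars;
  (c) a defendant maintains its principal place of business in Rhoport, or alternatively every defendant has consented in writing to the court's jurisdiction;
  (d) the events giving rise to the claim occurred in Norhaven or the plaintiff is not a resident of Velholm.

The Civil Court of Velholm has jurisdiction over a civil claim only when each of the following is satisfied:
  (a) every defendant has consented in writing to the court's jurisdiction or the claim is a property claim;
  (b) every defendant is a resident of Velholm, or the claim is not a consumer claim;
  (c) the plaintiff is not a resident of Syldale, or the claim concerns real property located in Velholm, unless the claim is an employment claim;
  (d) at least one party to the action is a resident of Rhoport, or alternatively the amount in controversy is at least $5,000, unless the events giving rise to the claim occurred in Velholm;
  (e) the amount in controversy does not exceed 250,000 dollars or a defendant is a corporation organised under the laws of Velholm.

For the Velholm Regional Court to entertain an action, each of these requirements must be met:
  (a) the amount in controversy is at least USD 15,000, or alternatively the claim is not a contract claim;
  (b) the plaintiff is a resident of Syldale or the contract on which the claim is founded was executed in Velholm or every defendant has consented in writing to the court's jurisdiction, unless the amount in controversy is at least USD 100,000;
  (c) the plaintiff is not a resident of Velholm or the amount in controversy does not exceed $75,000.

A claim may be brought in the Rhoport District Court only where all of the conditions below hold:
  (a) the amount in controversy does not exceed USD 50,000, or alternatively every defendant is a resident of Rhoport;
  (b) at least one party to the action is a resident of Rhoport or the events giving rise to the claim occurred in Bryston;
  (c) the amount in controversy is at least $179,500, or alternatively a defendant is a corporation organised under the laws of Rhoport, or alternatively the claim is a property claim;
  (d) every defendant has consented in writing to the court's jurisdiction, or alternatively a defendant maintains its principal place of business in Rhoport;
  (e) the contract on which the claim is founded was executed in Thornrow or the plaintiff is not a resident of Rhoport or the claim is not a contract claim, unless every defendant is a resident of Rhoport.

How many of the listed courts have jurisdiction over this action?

3

The Velholm District Court:
  (a) The property lies in Norhaven — that alternative is enough. Satisfied.
  (b) The amount in controversy is $196,000, which meets the USD 20,000 floor, so this disjunct is met. Condition met.
  (c) Odell Mercantile has its principal place of business in Rhoport, which satisfies one of the alternatives. Satisfied.
  (d) The operative events occurred in Norhaven, which satisfies one of the alternatives. Met.
  → Jurisdiction lies.
The Civil Court of Velholm:
  (a) The claim is a property claim, which satisfies one of the alternatives. Satisfied.
  (b) The claim is a property claim, not a consumer claim, so one alternative holds. Met.
  (c) The plaintiff resides in Bryston, which is not Syldale, which satisfies one of the alternatives. Met.
  (d) Odell Mercantile resides in Rhoport, so one alternative holds. Met.
  (e) The amount in controversy is USD 196,000, within the 250,000 dollars ceiling — that alternative is enough. Satisfied.
  → The court has jurisdiction.
The Velholm Regional Court:
  (a) The amount in controversy is $196,000, which meets the USD 15,000 floor, so this disjunct is met. Met.
  (b) The plaintiff resides in Bryston, not Syldale; no contract (and hence no place of execution) is alleged; no such written consent has been filed — none of the alternatives is met. However, the amount in controversy is USD 196,000, which meets the $100,000 floor, so the 'unless' proviso supplies this condition. Met.
  (c) The plaintiff resides in Bryston, which is not Velholm, so one alternative holds. Met.
  → Every requirement is satisfied — jurisdiction.
The Rhoport District Court:
  (a) The amount in controversy is USD 196,000, above the 50,000 dollars ceiling; the defendants reside as follows — Marchetti Partners in Bryston, Odell Mercantile in Rhoport, Anika Halloran in Rhoport — not all in Rhoport — none of the alternatives is met. Not satisfied.
  (b) Odell Mercantile resides in Rhoport, which satisfies one of the alternatives. Satisfied.
  (c) The amount in controversy is $196,000, which meets the USD 179,500 floor, so one alternative holds. Satisfied.
  (d) Odell Mercantile has its principal place of business in Rhoport, so this disjunct is met. Condition met.
  (e) The plaintiff resides in Bryston, which is not Rhoport — that alternative is enough. Condition met.
  → Not every requirement is met — no jurisdiction.
Courts with jurisdiction: the Velholm District Court, the Civil Court of Velholm, the Velholm Regional Court — 3 in total.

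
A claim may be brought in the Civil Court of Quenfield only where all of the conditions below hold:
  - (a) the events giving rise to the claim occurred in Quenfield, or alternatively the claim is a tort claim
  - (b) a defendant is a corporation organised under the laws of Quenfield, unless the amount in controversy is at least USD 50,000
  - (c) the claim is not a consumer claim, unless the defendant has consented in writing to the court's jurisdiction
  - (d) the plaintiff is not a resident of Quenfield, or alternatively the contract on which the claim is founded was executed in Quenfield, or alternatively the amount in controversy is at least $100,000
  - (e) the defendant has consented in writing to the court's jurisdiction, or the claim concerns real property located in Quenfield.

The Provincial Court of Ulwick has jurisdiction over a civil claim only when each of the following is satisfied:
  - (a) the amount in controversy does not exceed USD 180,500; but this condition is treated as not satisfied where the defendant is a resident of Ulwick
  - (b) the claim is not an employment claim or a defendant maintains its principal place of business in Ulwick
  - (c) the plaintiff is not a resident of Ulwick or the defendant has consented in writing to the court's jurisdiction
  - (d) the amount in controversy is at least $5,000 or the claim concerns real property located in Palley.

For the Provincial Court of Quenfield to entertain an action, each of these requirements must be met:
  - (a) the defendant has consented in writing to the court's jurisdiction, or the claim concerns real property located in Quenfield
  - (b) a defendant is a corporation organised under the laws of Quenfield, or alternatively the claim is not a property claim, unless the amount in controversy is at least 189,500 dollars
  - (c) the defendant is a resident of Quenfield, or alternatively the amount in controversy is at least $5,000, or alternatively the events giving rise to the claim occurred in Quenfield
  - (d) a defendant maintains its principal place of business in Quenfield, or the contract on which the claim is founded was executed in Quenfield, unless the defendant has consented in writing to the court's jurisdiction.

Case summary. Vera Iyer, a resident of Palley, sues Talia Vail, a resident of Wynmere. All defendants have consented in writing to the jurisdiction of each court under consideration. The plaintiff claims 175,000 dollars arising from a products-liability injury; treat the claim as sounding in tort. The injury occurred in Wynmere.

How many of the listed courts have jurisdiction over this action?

3

The Civil Court of Quenfield:
  (a) The claim is a tort claim, so one alternative holds. Condition met.
  (b) No defendant is a corporation. However, the amount in controversy is 175,000 dollars, which meets the $50,000 floor, so the 'unless' proviso supplies this condition. Met.
  (c) The claim is a tort claim, not a consumer claim. Condition met.
  (d) The plaintiff resides in Palley, which is not Quenfield, so this disjunct is met. Condition met.
  (e) Every defendant has filed written consent — that alternative is enough. Condition met.
  → The court has jurisdiction.
The Provincial Court of Ulwick:
  (a) The amount in controversy is 175,000 dollars, within the USD 180,500 ceiling. And the carve-out is inapplicable — the defendant resides in Wynmere, not Ulwick. Condition met.
  (b) The claim is a tort claim, not an employment claim, so this disjunct is met. Met.
  (c) The plaintiff resides in Palley, which is not Ulwick — that alternative is enough. Met.
  (d) The amount in controversy is $175,000, which meets the 5,000 dollars floor, so this disjunct is met. Met.
  → The court has jurisdiction.
The Provincial Court of Quenfield:
  (a) Every defendant has filed written consent — that alternative is enough. Met.
  (b) The claim is a tort claim, not a property claim, so this disjunct is met. Condition met.
  (c) The amount in controversy is 175,000 dollars, which meets the USD 5,000 floor — that alternative is enough. Met.
  (d) No defendant is a corporation; no contract (and hence no place of execution) is alleged — no alternative holds. The proviso rescues it, though: every defendant has filed written consent. Satisfied.
  → Every requirement is satisfied — jurisdiction.
Courts with jurisdiction: the Civil Court of Quenfield, the Provincial Court of Ulwick, the Provincial Court of Quenfield — 3 in total.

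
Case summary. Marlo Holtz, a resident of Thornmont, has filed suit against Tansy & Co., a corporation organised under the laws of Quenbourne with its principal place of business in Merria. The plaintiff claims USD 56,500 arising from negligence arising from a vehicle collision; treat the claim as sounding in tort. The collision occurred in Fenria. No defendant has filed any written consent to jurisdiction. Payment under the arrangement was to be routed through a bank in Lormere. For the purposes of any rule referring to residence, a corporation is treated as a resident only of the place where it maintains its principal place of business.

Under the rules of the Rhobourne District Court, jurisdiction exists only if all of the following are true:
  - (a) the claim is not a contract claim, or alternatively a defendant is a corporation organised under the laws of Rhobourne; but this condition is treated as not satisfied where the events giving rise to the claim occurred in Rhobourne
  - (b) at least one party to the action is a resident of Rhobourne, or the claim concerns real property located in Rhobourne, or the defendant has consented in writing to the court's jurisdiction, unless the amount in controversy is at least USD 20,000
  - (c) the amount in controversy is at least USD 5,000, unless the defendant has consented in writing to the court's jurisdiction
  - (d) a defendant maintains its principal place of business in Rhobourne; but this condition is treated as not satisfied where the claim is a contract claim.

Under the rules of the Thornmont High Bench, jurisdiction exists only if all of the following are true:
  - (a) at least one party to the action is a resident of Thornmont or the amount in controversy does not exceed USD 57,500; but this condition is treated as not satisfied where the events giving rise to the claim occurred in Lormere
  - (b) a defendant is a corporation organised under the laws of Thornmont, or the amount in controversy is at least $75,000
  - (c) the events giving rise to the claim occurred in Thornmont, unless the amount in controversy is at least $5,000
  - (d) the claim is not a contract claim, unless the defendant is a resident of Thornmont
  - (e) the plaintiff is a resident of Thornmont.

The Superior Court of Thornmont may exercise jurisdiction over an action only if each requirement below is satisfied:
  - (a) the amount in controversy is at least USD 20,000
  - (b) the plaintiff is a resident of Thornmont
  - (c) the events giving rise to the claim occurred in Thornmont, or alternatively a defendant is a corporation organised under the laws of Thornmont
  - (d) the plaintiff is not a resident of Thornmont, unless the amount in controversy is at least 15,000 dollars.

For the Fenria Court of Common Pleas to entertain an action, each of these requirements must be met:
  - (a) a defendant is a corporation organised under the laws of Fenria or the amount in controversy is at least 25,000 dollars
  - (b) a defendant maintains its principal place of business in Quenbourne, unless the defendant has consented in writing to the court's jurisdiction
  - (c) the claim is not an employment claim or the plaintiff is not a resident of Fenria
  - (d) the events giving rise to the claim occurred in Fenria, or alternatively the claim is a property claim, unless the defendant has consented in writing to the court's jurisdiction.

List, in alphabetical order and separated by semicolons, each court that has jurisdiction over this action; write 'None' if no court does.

The Rhobourne District Court:
  (a) The claim is a tort claim, not a contract claim — that alternative is enough. The carve-out does not apply: the operative events occurred in Fenria, not Rhobourne. Satisfied.
  (b) No party resides in Rhobourne; the claim does not concern real property; no such written consent has been filed — every alternative fails. The proviso rescues it, though: the amount in controversy is USD 56,500, which meets the USD 20,000 floor. Condition met.
  (c) The amount in controversy is USD 56,500, which meets the USD 5,000 floor. Satisfied.
  (d) The corporate defendant(s) have their principal place of business in Merria, not Rhobourne. Not satisfied.
  → No jurisdiction.
The Thornmont High Bench:
  (a) Marlo Holtz resides in Thornmont, so one alternative holds. The carve-out does not apply: the operative events occurred in Fenria, not Lormere. Satisfied.
  (b) The corporate defendant(s) are organised in Quenbourne, not Thornmont; the amount in controversy is $56,500, below the 75,000 dollars floor — every alternative fails. Condition not met.
  (c) The operative events occurred in Fenria, not Thornmont. But the amount in controversy is USD 56,500, which meets the 5,000 dollars floor, and the 'unless' clause therefore excuses the requirement. Met.
  (d) The claim is a tort claim, not a contract claim. Condition met.
  (e) The plaintiff resides in Thornmont. Satisfied.
  → No jurisdiction.
The Superior Court of Thornmont:
  (a) The amount in controversy is 56,500 dollars, which meets the $20,000 floor. Met.
  (b) The plaintiff resides in Thornmont. Met.
  (c) The operative events occurred in Fenria, not Thornmont; the corporate defendant(s) are organised in Quenbourne, not Thornmont — no alternative holds. Condition not met.
  (d) The plaintiff resides in Thornmont. But the amount in controversy is 56,500 dollars, which meets the 15,000 dollars floor, and the 'unless' clause therefore excuses the requirement. Met.
  → The court lacks jurisdiction.
The Fenria Court of Common Pleas:
  (a) The amount in controversy is USD 56,500, which meets the $25,000 floor, so one alternative holds. Met.
  (b) The corporate defendant(s) have their principal place of business in Merria, not Quenbourne. And no such written consent has been filed, so the proviso does not save it. Not satisfied.
  (c) The claim is a tort claim, not an employment claim, so one alternative holds. Satisfied.
  (d) The operative events occurred in Fenria, which satisfies one of the alternatives. Satisfied.
  → The court lacks jurisdiction.

None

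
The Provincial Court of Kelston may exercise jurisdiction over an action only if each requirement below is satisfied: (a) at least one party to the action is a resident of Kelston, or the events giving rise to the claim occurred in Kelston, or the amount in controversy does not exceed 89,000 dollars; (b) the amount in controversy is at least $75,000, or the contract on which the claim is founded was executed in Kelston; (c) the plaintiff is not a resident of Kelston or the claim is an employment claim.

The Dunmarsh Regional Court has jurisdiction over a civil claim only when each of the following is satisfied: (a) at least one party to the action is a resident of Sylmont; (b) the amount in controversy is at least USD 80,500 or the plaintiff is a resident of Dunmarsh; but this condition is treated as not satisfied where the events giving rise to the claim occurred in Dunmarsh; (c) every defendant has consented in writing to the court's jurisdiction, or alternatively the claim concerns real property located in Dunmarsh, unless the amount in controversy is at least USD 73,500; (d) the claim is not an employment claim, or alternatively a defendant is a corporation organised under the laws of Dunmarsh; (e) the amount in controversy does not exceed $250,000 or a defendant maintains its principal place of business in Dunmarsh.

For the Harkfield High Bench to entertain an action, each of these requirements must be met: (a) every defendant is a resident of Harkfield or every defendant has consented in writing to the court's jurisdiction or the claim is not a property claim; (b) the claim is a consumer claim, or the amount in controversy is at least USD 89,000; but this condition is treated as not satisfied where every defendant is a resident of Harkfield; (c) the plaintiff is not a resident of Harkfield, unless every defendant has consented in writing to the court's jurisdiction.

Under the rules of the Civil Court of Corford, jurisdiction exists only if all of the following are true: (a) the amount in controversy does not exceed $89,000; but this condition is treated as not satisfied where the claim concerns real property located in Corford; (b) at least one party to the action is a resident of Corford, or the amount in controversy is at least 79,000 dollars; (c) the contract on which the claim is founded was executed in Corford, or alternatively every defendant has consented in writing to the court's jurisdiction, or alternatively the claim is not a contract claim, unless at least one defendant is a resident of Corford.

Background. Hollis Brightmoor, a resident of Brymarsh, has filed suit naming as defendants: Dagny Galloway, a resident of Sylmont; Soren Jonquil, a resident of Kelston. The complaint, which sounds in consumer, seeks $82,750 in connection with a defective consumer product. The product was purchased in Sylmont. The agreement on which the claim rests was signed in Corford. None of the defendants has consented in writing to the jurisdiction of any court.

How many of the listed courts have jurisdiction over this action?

The Provincial Court of Kelston:
  (a) Soren Jonquil resides in Kelston, so one alternative holds. Met.
  (b) The amount in controversy is $82,750, which meets the USD 75,000 floor — that alternative is enough. Condition met.
  (c) The plaintiff resides in Brymarsh, which is not Kelston, so one alternative holds. Satisfied.
  → Jurisdiction lies.
The Dunmarsh Regional Court:
  (a) Dagny Galloway resides in Sylmont. Satisfied.
  (b) The amount in controversy is 82,750 dollars, which meets the 80,500 dollars floor, which satisfies one of the alternatives. The exception is not triggered, since the operative events occurred in Sylmont, not Dunmarsh. Met.
  (c) No such written consent has been filed; the claim does not concern real property — every alternative fails. But the amount in controversy is 82,750 dollars, which meets the USD 73,500 floor, and the 'unless' clause therefore excuses the requirement. Satisfied.
  (d) The claim is a consumer claim, not an employment claim, so one alternative holds. Met.
  (e) The amount in controversy is USD 82,750, within the 250,000 dollars ceiling, so this disjunct is met. Met.
  → All conditions met; jurisdiction exists.
The Harkfield High Bench:
  (a) The claim is a consumer claim, not a property claim — that alternative is enough. Satisfied.
  (b) The claim is a consumer claim, which satisfies one of the alternatives. The carve-out does not apply: the defendants reside as follows — Dagny Galloway in Sylmont, Soren Jonquil in Kelston — not all in Harkfield. Met.
  (c) The plaintiff resides in Brymarsh, which is not Harkfield. Condition met.
  → Jurisdiction lies.
The Civil Court of Corford:
  (a) The amount in controversy is USD 82,750, within the USD 89,000 ceiling. The exception is not triggered, since the claim does not concern real property. Met.
  (b) The amount in controversy is $82,750, which meets the $79,000 floor — that alternative is enough. Met.
  (c) The contract was executed in Corford, so one alternative holds. Condition met.
  → Every requirement is satisfied — jurisdiction.
Courts with jurisdiction: the Provincial Court of Kelston, the Dunmarsh Regional Court, the Harkfield High Bench, the Civil Court of Corford — 4 in total.

4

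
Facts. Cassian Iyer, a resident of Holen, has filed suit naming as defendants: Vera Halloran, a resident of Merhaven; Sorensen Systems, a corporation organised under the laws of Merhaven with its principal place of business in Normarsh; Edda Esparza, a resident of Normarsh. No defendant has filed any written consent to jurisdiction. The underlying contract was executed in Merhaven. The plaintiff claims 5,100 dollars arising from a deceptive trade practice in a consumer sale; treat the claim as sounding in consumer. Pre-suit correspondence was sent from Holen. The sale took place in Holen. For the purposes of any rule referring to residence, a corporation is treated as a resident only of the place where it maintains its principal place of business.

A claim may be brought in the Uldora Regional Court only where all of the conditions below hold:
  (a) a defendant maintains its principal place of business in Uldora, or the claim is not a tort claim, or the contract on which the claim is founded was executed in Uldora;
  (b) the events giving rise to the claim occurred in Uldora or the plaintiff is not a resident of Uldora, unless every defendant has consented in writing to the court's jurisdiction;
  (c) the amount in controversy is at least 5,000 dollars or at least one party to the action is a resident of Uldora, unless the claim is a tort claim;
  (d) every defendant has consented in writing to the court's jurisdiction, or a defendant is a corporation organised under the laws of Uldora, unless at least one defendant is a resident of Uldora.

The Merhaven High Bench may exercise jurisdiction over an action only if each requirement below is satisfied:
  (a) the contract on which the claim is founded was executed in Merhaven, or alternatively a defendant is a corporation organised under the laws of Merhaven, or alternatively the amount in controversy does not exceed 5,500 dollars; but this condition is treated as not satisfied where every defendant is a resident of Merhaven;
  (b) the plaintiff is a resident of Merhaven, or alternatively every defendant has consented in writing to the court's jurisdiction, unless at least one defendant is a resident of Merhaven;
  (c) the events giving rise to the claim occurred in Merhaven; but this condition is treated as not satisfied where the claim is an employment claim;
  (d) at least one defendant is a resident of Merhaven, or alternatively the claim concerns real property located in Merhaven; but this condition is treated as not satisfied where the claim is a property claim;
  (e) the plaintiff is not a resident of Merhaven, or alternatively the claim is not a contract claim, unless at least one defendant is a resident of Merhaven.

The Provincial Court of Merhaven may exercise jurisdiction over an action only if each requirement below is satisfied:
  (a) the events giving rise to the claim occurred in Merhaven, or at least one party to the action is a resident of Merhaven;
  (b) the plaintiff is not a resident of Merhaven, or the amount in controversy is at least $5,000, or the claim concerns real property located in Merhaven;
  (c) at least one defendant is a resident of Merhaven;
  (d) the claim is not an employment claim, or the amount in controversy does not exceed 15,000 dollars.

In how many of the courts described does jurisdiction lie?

The Uldora Regional Court:
  (a) The claim is a consumer claim, not a tort claim, which satisfies one of the alternatives. Condition met.
  (b) The plaintiff resides in Holen, which is not Uldora, so one alternative holds. Condition met.
  (c) The amount in controversy is 5,100 dollars, which meets the $5,000 floor, so this disjunct is met. Met.
  (d) No such written consent has been filed; the corporate defendant(s) are organised in Merhaven, not Uldora — no alternative holds. The proviso offers no rescue either, since no defendant resides in Uldora (they reside in Merhaven, Normarsh, Normarsh). Not met.
  → No jurisdiction.
The Merhaven High Bench:
  (a) The contract was executed in Merhaven, so one alternative holds. And the carve-out is inapplicable — the defendants reside as follows — Vera Halloran in Merhaven, Sorensen Systems in Normarsh, Edda Esparza in Normarsh — not all in Merhaven. Met.
  (b) The plaintiff resides in Holen, not Merhaven; no such written consent has been filed — no alternative holds. The proviso rescues it, though: Vera Halloran resides in Merhaven. Met.
  (c) The operative events occurred in Holen, not Merhaven. Fails.
  (d) Vera Halloran resides in Merhaven, so one alternative holds. The exception is not triggered, since the claim is a consumer claim, not a property claim. Satisfied.
  (e) The plaintiff resides in Holen, which is not Merhaven, so this disjunct is met. Met.
  → Not every requirement is met — no jurisdiction.
The Provincial Court of Merhaven:
  (a) Vera Halloran resides in Merhaven — that alternative is enough. Met.
  (b) The plaintiff resides in Holen, which is not Merhaven, which satisfies one of the alternatives. Condition met.
  (c) Vera Halloran resides in Merhaven. Satisfied.
  (d) The claim is a consumer claim, not an employment claim, so this disjunct is met. Met.
  → Every requirement is satisfied — jurisdiction.
Courts with jurisdiction: the Provincial Court of Merhaven — 1 in total.

1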